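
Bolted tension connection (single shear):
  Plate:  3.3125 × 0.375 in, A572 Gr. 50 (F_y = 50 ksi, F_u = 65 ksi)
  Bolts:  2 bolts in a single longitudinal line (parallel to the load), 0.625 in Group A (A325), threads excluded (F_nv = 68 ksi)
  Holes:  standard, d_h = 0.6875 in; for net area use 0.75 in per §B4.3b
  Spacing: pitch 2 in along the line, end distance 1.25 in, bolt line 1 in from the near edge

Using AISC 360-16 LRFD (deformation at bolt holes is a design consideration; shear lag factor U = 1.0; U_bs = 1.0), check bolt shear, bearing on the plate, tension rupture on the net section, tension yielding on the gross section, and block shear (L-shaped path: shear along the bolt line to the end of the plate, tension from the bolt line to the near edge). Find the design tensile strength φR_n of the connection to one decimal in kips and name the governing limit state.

31.3 kips (bolt shear governs)

Bolt shear: A_b = π(0.625)²/4 = 0.3068 in². φR_n = 0.75 × 68 × 0.3068 × 2 × 1 = 31.3 kips.
Bearing (0.375 in plate, F_u = 65 ksi): end bolts L_c = 1.25 − 0.6875/2 = 0.90625, R_n = min(1.2×0.90625×0.375×65, 2.4×0.625×0.375×65) = 26.508 kips/bolt; interior L_c = 2 − 0.6875 = 1.3125, R_n = 36.563 kips/bolt. φR_n = 0.75 × (1×26.508 + 1×36.563) = 47.3 kips.
Tension rupture (net): A_n = (3.3125 − 1×0.75)×0.375 = 0.96094 in² (U = 1.0, A_e = A_n). φR_n = 0.75 × 65 × 0.96094 = 46.8 kips.
Tension yield (gross): A_g = 3.3125×0.375 = 1.2422 in². φR_n = 0.90 × 50 × 1.2422 = 55.9 kips.
Block shear: shear path 1×[1.25+1×2] = 1×3.25 in, A_gv = 1.2188, A_nv = 1×(3.25 − 1.5×0.75)×0.375 = 0.79688 in²; tension to near edge: (1 − 0.5×0.75)×0.375 = 0.23438 in². R_n = min(0.6×65×0.79688, 0.6×50×1.2188) + 1.0×65×0.23438 = min(31.078, 36.564) + 15.235 = 46.313 kips. φR_n = 0.75 × 46.313 = 34.7 kips.
Governing: min(31.3, 47.3, 46.8, 55.9, 34.7) = 31.3 kips → bolt shear.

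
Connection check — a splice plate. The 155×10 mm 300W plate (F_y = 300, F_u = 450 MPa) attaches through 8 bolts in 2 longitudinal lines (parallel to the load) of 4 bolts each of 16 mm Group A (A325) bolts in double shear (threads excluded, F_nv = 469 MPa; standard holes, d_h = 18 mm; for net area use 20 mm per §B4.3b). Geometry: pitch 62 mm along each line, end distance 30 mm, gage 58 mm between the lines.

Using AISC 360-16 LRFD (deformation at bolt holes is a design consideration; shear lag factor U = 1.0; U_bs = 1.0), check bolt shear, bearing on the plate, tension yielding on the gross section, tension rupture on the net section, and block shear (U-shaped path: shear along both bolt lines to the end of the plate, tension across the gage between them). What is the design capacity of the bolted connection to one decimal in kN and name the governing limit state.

Bolt shear: A_b = π(16)²/4 = 201.06 mm². φR_n = 0.75 × 469 × 201.06 × 8 × 2 = 1131.6 kN.
Bearing (10 mm plate, F_u = 450 MPa): end bolts L_c = 30 − 18/2 = 21, R_n = min(1.2×21×10×450, 2.4×16×10×450) = 113.4 kN/bolt; interior L_c = 62 − 18 = 44, R_n = 172.8 kN/bolt. φR_n = 0.75 × (2×113.4 + 6×172.8) = 947.7 kN.
Tension yield (gross): A_g = 155×10 = 1550 mm². φR_n = 0.90 × 300 × 1550 = 418.5 kN.
Tension rupture (net): A_n = (155 − 2×20)×10 = 1150 mm² (U = 1.0, A_e = A_n). φR_n = 0.75 × 450 × 1150 = 388.1 kN.
Block shear: shear path 2×[30+3×62] = 2×216 mm, A_gv = 4320, A_nv = 2×(216 − 3.5×20)×10 = 2920 mm²; tension across gage: (58 − 1×20)×10 = 380 mm². R_n = min(0.6×450×2920, 0.6×300×4320) + 1.0×450×380 = min(788.4, 777.6) + 171 = 948.6 kN. φR_n = 0.75 × 948.6 = 711.5 kN.
Governing: min(1131.6, 947.7, 418.5, 388.1, 711.5) = 388.1 kN → net-section rupture.

388.1 kN (net-section rupture governs)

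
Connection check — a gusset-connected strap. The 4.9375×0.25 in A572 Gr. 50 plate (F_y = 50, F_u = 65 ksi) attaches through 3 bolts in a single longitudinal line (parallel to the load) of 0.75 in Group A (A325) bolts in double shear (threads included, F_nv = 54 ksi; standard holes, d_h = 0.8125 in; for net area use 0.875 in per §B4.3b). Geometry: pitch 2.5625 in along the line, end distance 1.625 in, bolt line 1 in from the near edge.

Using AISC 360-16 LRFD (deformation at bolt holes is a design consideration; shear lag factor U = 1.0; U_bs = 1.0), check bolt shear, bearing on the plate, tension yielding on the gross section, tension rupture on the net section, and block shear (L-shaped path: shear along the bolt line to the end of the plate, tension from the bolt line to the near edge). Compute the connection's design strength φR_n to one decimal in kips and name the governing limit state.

40.2 kips (block shear governs)

Bolt shear: A_b = π(0.75)²/4 = 0.44179 in². φR_n = 0.75 × 54 × 0.44179 × 3 × 2 = 107.4 kips.
Bearing (0.25 in plate, F_u = 65 ksi): end bolts L_c = 1.625 − 0.8125/2 = 1.21875, R_n = min(1.2×1.21875×0.25×65, 2.4×0.75×0.25×65) = 23.766 kips/bolt; interior L_c = 2.5625 − 0.8125 = 1.75, R_n = 29.25 kips/bolt. φR_n = 0.75 × (1×23.766 + 2×29.25) = 61.7 kips.
Tension yield (gross): A_g = 4.9375×0.25 = 1.2344 in². φR_n = 0.90 × 50 × 1.2344 = 55.5 kips.
Tension rupture (net): A_n = (4.9375 − 1×0.875)×0.25 = 1.0156 in² (U = 1.0, A_e = A_n). φR_n = 0.75 × 65 × 1.0156 = 49.5 kips.
Block shear: shear path 1×[1.625+2×2.5625] = 1×6.75 in, A_gv = 1.6875, A_nv = 1×(6.75 − 2.5×0.875)×0.25 = 1.1406 in²; tension to near edge: (1 − 0.5×0.875)×0.25 = 0.14063 in². R_n = min(0.6×65×1.1406, 0.6×50×1.6875) + 1.0×65×0.14063 = min(44.483, 50.625) + 9.141 = 53.624 kips. φR_n = 0.75 × 53.624 = 40.2 kips.
Governing: min(107.4, 61.7, 55.5, 49.5, 40.2) = 40.2 kips → block shear.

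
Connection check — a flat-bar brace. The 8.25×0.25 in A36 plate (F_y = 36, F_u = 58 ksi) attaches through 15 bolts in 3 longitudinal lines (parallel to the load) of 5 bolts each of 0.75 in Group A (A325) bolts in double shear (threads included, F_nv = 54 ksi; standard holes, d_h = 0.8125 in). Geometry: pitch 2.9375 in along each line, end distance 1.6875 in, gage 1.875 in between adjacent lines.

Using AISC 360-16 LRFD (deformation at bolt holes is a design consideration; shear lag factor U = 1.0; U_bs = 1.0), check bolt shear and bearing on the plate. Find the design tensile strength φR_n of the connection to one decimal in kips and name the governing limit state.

Bolt shear: A_b = π(0.75)²/4 = 0.44179 in². φR_n = 0.75 × 54 × 0.44179 × 15 × 2 = 536.8 kips.
Bearing (0.25 in plate, F_u = 58 ksi): end bolts L_c = 1.6875 − 0.8125/2 = 1.28125, R_n = min(1.2×1.28125×0.25×58, 2.4×0.75×0.25×58) = 22.294 kips/bolt; interior L_c = 2.9375 − 0.8125 = 2.125, R_n = 26.1 kips/bolt. φR_n = 0.75 × (3×22.294 + 12×26.1) = 285.1 kips.
Governing: min(536.8, 285.1) = 285.1 kips → bearing.

285.1 kips (bearing governs)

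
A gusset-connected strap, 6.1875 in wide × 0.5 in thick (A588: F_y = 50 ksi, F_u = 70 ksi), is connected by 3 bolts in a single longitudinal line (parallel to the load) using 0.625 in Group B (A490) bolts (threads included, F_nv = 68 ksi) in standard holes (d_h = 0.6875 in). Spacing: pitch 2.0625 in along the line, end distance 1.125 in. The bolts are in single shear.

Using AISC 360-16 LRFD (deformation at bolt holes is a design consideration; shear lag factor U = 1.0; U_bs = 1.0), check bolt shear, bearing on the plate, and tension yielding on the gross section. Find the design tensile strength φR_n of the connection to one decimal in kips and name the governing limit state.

Bolt shear: A_b = π(0.625)²/4 = 0.3068 in². φR_n = 0.75 × 68 × 0.3068 × 3 × 1 = 46.9 kips.
Bearing (0.5 in plate, F_u = 70 ksi): end bolts L_c = 1.125 − 0.6875/2 = 0.78125, R_n = min(1.2×0.78125×0.5×70, 2.4×0.625×0.5×70) = 32.813 kips/bolt; interior L_c = 2.0625 − 0.6875 = 1.375, R_n = 52.5 kips/bolt. φR_n = 0.75 × (1×32.813 + 2×52.5) = 103.4 kips.
Tension yield (gross): A_g = 6.1875×0.5 = 3.0938 in². φR_n = 0.90 × 50 × 3.0938 = 139.2 kips.
Governing: min(46.9, 103.4, 139.2) = 46.9 kips → bolt shear.

46.9 kips (bolt shear governs)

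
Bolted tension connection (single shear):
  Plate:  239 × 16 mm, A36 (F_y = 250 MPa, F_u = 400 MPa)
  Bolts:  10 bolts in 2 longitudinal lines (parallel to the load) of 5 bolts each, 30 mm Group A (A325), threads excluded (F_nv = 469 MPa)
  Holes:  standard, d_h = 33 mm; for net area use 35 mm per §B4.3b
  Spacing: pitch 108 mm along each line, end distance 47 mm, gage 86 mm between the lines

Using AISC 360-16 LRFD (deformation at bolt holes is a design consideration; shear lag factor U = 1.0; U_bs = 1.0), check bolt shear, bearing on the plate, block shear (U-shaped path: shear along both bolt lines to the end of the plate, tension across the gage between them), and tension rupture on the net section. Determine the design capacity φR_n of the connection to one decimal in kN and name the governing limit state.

Bolt shear: A_b = π(30)²/4 = 706.86 mm². φR_n = 0.75 × 469 × 706.86 × 10 × 1 = 2486.4 kN.
Bearing (16 mm plate, F_u = 400 MPa): end bolts L_c = 47 − 33/2 = 30.5, R_n = min(1.2×30.5×16×400, 2.4×30×16×400) = 234.24 kN/bolt; interior L_c = 108 − 33 = 75, R_n = 460.8 kN/bolt. φR_n = 0.75 × (2×234.24 + 8×460.8) = 3116.2 kN.
Block shear: shear path 2×[47+4×108] = 2×479 mm, A_gv = 15328, A_nv = 2×(479 − 4.5×35)×16 = 10288 mm²; tension across gage: (86 − 1×35)×16 = 816 mm². R_n = min(0.6×400×10288, 0.6×250×15328) + 1.0×400×816 = min(2469.1, 2299.2) + 326.4 = 2625.6 kN. φR_n = 0.75 × 2625.6 = 1969.2 kN.
Tension rupture (net): A_n = (239 − 2×35)×16 = 2704 mm² (U = 1.0, A_e = A_n). φR_n = 0.75 × 400 × 2704 = 811.2 kN.
Governing: min(2486.4, 3116.2, 1969.2, 811.2) = 811.2 kN → net-section rupture.

811.2 kN (net-section rupture governs)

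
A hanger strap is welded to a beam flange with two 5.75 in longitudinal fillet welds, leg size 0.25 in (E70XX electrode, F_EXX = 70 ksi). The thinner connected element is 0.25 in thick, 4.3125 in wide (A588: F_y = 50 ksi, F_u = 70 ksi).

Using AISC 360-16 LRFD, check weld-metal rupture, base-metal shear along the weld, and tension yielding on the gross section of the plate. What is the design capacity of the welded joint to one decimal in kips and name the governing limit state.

Weld metal: throat = 0.707×0.25 = 0.17675 in, L = 2×5.75 = 11.5 in. φR_n = 0.75 × 0.6 × 70 × 0.17675 × 11.5 = 64.0 kips.
Base metal shear (0.25 in plate): yield φR_n = 1.0×0.6×50×0.25×11.5 = 86.3 kips; rupture φR_n = 0.75×0.6×70×0.25×11.5 = 90.6 kips; take 86.3 kips (yield).
Tension yield (gross): A_g = 4.3125×0.25 = 1.0781 in². φR_n = 0.90 × 50 × 1.0781 = 48.5 kips.
Governing: min(64.0, 86.3, 48.5) = 48.5 kips → gross-section yield.

48.5 kips (gross-section yield governs)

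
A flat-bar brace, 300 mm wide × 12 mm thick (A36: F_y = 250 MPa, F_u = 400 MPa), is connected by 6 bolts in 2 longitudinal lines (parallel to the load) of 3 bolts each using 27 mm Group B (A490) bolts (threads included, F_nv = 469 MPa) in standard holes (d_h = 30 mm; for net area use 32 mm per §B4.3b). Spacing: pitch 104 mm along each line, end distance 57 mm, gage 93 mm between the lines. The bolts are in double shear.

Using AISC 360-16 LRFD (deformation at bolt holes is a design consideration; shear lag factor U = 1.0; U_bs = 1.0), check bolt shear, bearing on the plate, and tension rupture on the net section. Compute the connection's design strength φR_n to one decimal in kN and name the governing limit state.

849.6 kN (net-section rupture governs)

Bolt shear: A_b = π(27)²/4 = 572.56 mm². φR_n = 0.75 × 469 × 572.56 × 6 × 2 = 2416.8 kN.
Bearing (12 mm plate, F_u = 400 MPa): end bolts L_c = 57 − 30/2 = 42, R_n = min(1.2×42×12×400, 2.4×27×12×400) = 241.92 kN/bolt; interior L_c = 104 − 30 = 74, R_n = 311.04 kN/bolt. φR_n = 0.75 × (2×241.92 + 4×311.04) = 1296.0 kN.
Tension rupture (net): A_n = (300 − 2×32)×12 = 2832 mm² (U = 1.0, A_e = A_n). φR_n = 0.75 × 400 × 2832 = 849.6 kN.
Governing: min(2416.8, 1296.0, 849.6) = 849.6 kN → net-section rupture.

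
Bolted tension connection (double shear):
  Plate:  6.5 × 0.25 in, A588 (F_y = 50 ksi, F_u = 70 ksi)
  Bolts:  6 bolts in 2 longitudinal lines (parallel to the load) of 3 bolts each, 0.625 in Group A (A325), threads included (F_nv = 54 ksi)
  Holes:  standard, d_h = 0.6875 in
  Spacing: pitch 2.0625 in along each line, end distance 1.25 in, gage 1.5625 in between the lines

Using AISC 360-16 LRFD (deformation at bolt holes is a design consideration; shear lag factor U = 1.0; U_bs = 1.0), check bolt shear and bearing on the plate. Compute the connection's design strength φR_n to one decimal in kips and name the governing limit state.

Bolt shear: A_b = π(0.625)²/4 = 0.3068 in². φR_n = 0.75 × 54 × 0.3068 × 6 × 2 = 149.1 kips.
Bearing (0.25 in plate, F_u = 70 ksi): end bolts L_c = 1.25 − 0.6875/2 = 0.90625, R_n = min(1.2×0.90625×0.25×70, 2.4×0.625×0.25×70) = 19.031 kips/bolt; interior L_c = 2.0625 − 0.6875 = 1.375, R_n = 26.25 kips/bolt. φR_n = 0.75 × (2×19.031 + 4×26.25) = 107.3 kips.
Governing: min(149.1, 107.3) = 107.3 kips → bearing.

107.3 kips (bearing governs)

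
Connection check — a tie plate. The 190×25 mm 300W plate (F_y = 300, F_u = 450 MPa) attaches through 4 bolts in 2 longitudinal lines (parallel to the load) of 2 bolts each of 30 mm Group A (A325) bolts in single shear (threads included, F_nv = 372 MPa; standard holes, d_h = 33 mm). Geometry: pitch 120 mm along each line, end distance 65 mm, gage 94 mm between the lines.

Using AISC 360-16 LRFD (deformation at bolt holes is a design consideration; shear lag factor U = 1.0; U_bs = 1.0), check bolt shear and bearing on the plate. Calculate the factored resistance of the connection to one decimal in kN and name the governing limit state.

Bolt shear: A_b = π(30)²/4 = 706.86 mm². φR_n = 0.75 × 372 × 706.86 × 4 × 1 = 788.9 kN.
Bearing (25 mm plate, F_u = 450 MPa): end bolts L_c = 65 − 33/2 = 48.5, R_n = min(1.2×48.5×25×450, 2.4×30×25×450) = 654.75 kN/bolt; interior L_c = 120 − 33 = 87, R_n = 810 kN/bolt. φR_n = 0.75 × (2×654.75 + 2×810) = 2197.1 kN.
Governing: min(788.9, 2197.1) = 788.9 kN → bolt shear.

788.9 kN (bolt shear governs)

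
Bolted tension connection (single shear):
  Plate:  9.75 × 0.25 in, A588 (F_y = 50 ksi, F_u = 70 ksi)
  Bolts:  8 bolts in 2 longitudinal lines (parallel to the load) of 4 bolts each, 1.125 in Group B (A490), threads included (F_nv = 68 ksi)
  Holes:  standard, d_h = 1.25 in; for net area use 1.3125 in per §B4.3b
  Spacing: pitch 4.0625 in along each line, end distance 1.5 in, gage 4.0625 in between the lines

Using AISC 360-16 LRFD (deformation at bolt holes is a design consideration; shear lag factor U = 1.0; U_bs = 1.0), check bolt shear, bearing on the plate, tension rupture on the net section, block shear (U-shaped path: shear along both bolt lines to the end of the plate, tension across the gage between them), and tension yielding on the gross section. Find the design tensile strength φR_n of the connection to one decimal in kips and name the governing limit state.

Bolt shear: A_b = π(1.125)²/4 = 0.99402 in². φR_n = 0.75 × 68 × 0.99402 × 8 × 1 = 405.6 kips.
Bearing (0.25 in plate, F_u = 70 ksi): end bolts L_c = 1.5 − 1.25/2 = 0.875, R_n = min(1.2×0.875×0.25×70, 2.4×1.125×0.25×70) = 18.375 kips/bolt; interior L_c = 4.0625 − 1.25 = 2.8125, R_n = 47.25 kips/bolt. φR_n = 0.75 × (2×18.375 + 6×47.25) = 240.2 kips.
Tension rupture (net): A_n = (9.75 − 2×1.3125)×0.25 = 1.7813 in² (U = 1.0, A_e = A_n). φR_n = 0.75 × 70 × 1.7813 = 93.5 kips.
Block shear: shear path 2×[1.5+3×4.0625] = 2×13.6875 in, A_gv = 6.8438, A_nv = 2×(13.6875 − 3.5×1.3125)×0.25 = 4.5469 in²; tension across gage: (4.0625 − 1×1.3125)×0.25 = 0.6875 in². R_n = min(0.6×70×4.5469, 0.6×50×6.8438) + 1.0×70×0.6875 = min(190.97, 205.31) + 48.125 = 239.1 kips. φR_n = 0.75 × 239.1 = 179.3 kips.
Tension yield (gross): A_g = 9.75×0.25 = 2.4375 in². φR_n = 0.90 × 50 × 2.4375 = 109.7 kips.
Governing: min(405.6, 240.2, 93.5, 179.3, 109.7) = 93.5 kips → net-section rupture.

93.5 kips (net-section rupture governs)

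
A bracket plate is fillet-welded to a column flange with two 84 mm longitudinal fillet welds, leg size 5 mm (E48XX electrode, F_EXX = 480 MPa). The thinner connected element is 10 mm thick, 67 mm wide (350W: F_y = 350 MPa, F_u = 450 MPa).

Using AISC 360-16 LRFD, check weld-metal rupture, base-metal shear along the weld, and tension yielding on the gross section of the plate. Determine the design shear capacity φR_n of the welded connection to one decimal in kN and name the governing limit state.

128.3 kN (weld metal governs)

Weld metal: throat = 0.707×5 = 3.535 mm, L = 2×84 = 168 mm. φR_n = 0.75 × 0.6 × 480 × 3.535 × 168 = 128.3 kN.
Base metal shear (10 mm plate): yield φR_n = 1.0×0.6×350×10×168 = 352.8 kN; rupture φR_n = 0.75×0.6×450×10×168 = 340.2 kN; take 340.2 kN (rupture).
Tension yield (gross): A_g = 67×10 = 670 mm². φR_n = 0.90 × 350 × 670 = 211.1 kN.
Governing: min(128.3, 340.2, 211.1) = 128.3 kN → weld metal.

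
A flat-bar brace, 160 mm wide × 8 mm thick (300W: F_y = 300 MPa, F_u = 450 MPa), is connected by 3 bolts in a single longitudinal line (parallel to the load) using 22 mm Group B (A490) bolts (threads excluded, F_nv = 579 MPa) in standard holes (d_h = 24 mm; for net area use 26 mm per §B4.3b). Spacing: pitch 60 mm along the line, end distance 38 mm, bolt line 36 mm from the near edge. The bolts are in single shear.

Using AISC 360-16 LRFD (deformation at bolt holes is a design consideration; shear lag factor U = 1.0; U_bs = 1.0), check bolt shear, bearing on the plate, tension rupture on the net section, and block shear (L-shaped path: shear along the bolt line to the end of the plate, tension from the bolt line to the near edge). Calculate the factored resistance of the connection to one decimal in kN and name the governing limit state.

212.8 kN (block shear governs)

Bolt shear: A_b = π(22)²/4 = 380.13 mm². φR_n = 0.75 × 579 × 380.13 × 3 × 1 = 495.2 kN.
Bearing (8 mm plate, F_u = 450 MPa): end bolts L_c = 38 − 24/2 = 26, R_n = min(1.2×26×8×450, 2.4×22×8×450) = 112.32 kN/bolt; interior L_c = 60 − 24 = 36, R_n = 155.52 kN/bolt. φR_n = 0.75 × (1×112.32 + 2×155.52) = 317.5 kN.
Tension rupture (net): A_n = (160 − 1×26)×8 = 1072 mm² (U = 1.0, A_e = A_n). φR_n = 0.75 × 450 × 1072 = 361.8 kN.
Block shear: shear path 1×[38+2×60] = 1×158 mm, A_gv = 1264, A_nv = 1×(158 − 2.5×26)×8 = 744 mm²; tension to near edge: (36 − 0.5×26)×8 = 184 mm². R_n = min(0.6×450×744, 0.6×300×1264) + 1.0×450×184 = min(200.88, 227.52) + 82.8 = 283.68 kN. φR_n = 0.75 × 283.68 = 212.8 kN.
Governing: min(495.2, 317.5, 361.8, 212.8) = 212.8 kN → block shear.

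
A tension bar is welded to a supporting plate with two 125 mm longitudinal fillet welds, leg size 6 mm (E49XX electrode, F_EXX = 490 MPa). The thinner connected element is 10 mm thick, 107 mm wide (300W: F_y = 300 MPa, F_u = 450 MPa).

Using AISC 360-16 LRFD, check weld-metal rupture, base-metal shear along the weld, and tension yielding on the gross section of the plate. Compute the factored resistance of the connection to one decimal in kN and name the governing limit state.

Weld metal: throat = 0.707×6 = 4.242 mm, L = 2×125 = 250 mm. φR_n = 0.75 × 0.6 × 490 × 4.242 × 250 = 233.8 kN.
Base metal shear (10 mm plate): yield φR_n = 1.0×0.6×300×10×250 = 450.0 kN; rupture φR_n = 0.75×0.6×450×10×250 = 506.3 kN; take 450.0 kN (yield).
Tension yield (gross): A_g = 107×10 = 1070 mm². φR_n = 0.90 × 300 × 1070 = 288.9 kN.
Governing: min(233.8, 450.0, 288.9) = 233.8 kN → weld metal.

233.8 kN (weld metal governs)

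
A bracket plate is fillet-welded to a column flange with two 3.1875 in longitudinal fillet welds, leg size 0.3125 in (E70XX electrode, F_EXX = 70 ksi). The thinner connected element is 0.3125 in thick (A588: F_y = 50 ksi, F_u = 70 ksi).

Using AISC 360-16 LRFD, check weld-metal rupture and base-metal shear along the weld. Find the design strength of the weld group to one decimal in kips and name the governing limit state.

44.4 kips (weld metal governs)

Weld metal: throat = 0.707×0.3125 = 0.22094 in, L = 2×3.1875 = 6.375 in. φR_n = 0.75 × 0.6 × 70 × 0.22094 × 6.375 = 44.4 kips.
Base metal shear (0.3125 in plate): yield φR_n = 1.0×0.6×50×0.3125×6.375 = 59.8 kips; rupture φR_n = 0.75×0.6×70×0.3125×6.375 = 62.8 kips; take 59.8 kips (yield).
Governing: min(44.4, 59.8) = 44.4 kips → weld metal.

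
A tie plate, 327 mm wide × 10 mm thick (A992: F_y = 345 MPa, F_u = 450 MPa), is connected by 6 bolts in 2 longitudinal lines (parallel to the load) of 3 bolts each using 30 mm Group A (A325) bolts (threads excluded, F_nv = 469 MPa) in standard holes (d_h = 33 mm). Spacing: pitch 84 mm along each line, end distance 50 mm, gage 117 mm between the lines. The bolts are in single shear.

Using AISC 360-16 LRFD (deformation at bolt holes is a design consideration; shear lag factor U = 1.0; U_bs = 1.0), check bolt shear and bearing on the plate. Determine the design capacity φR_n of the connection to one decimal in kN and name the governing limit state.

1097.6 kN (bearing governs)

Bolt shear: A_b = π(30)²/4 = 706.86 mm². φR_n = 0.75 × 469 × 706.86 × 6 × 1 = 1491.8 kN.
Bearing (10 mm plate, F_u = 450 MPa): end bolts L_c = 50 − 33/2 = 33.5, R_n = min(1.2×33.5×10×450, 2.4×30×10×450) = 180.9 kN/bolt; interior L_c = 84 − 33 = 51, R_n = 275.4 kN/bolt. φR_n = 0.75 × (2×180.9 + 4×275.4) = 1097.6 kN.
Governing: min(1491.8, 1097.6) = 1097.6 kN → bearing.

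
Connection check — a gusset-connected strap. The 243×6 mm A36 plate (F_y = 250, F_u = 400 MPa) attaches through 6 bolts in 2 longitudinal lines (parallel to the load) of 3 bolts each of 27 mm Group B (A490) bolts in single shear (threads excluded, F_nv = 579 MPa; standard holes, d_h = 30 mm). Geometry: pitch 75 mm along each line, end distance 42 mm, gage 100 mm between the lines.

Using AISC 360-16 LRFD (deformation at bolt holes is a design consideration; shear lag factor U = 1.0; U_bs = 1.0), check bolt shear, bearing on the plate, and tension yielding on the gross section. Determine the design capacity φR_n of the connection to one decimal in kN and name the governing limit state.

Bolt shear: A_b = π(27)²/4 = 572.56 mm². φR_n = 0.75 × 579 × 572.56 × 6 × 1 = 1491.8 kN.
Bearing (6 mm plate, F_u = 400 MPa): end bolts L_c = 42 − 30/2 = 27, R_n = min(1.2×27×6×400, 2.4×27×6×400) = 77.76 kN/bolt; interior L_c = 75 − 30 = 45, R_n = 129.6 kN/bolt. φR_n = 0.75 × (2×77.76 + 4×129.6) = 505.4 kN.
Tension yield (gross): A_g = 243×6 = 1458 mm². φR_n = 0.90 × 250 × 1458 = 328.1 kN.
Governing: min(1491.8, 505.4, 328.1) = 328.1 kN → gross-section yield.

328.1 kN (gross-section yield governs)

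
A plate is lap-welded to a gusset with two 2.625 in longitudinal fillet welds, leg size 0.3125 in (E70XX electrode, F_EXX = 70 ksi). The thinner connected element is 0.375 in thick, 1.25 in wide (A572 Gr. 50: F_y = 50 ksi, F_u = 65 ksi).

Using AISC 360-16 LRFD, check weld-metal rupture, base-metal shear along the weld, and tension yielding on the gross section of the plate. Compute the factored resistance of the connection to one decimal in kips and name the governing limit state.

21.1 kips (gross-section yield governs)

Weld metal: throat = 0.707×0.3125 = 0.22094 in, L = 2×2.625 = 5.25 in. φR_n = 0.75 × 0.6 × 70 × 0.22094 × 5.25 = 36.5 kips.
Base metal shear (0.375 in plate): yield φR_n = 1.0×0.6×50×0.375×5.25 = 59.1 kips; rupture φR_n = 0.75×0.6×65×0.375×5.25 = 57.6 kips; take 57.6 kips (rupture).
Tension yield (gross): A_g = 1.25×0.375 = 0.46875 in². φR_n = 0.90 × 50 × 0.46875 = 21.1 kips.
Governing: min(36.5, 57.6, 21.1) = 21.1 kips → gross-section yield.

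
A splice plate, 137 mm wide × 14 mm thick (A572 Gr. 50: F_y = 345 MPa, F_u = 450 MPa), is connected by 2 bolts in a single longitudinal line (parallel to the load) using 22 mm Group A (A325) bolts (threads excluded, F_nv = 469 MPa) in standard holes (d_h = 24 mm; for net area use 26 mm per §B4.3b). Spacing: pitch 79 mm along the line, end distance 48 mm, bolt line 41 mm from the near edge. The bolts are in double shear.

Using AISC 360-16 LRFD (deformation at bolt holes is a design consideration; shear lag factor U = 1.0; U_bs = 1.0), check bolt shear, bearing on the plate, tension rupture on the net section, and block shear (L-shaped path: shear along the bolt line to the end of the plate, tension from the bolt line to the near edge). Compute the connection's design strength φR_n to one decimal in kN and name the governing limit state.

Bolt shear: A_b = π(22)²/4 = 380.13 mm². φR_n = 0.75 × 469 × 380.13 × 2 × 2 = 534.8 kN.
Bearing (14 mm plate, F_u = 450 MPa): end bolts L_c = 48 − 24/2 = 36, R_n = min(1.2×36×14×450, 2.4×22×14×450) = 272.16 kN/bolt; interior L_c = 79 − 24 = 55, R_n = 332.64 kN/bolt. φR_n = 0.75 × (1×272.16 + 1×332.64) = 453.6 kN.
Tension rupture (net): A_n = (137 − 1×26)×14 = 1554 mm² (U = 1.0, A_e = A_n). φR_n = 0.75 × 450 × 1554 = 524.5 kN.
Block shear: shear path 1×[48+1×79] = 1×127 mm, A_gv = 1778, A_nv = 1×(127 − 1.5×26)×14 = 1232 mm²; tension to near edge: (41 − 0.5×26)×14 = 392 mm². R_n = min(0.6×450×1232, 0.6×345×1778) + 1.0×450×392 = min(332.64, 368.05) + 176.4 = 509.04 kN. φR_n = 0.75 × 509.04 = 381.8 kN.
Governing: min(534.8, 453.6, 524.5, 381.8) = 381.8 kN → block shear.

381.8 kN (block shear governs)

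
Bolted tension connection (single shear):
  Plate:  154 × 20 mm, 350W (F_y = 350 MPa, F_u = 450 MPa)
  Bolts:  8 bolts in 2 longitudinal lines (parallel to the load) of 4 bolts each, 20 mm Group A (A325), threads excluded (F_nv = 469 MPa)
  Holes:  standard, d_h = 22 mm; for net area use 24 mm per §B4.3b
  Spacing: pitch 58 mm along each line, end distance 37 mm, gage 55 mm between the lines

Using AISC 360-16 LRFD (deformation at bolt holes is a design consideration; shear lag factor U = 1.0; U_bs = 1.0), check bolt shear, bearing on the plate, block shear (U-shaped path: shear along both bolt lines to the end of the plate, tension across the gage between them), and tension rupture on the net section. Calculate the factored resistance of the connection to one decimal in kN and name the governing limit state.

715.5 kN (net-section rupture governs)

Bolt shear: A_b = π(20)²/4 = 314.16 mm². φR_n = 0.75 × 469 × 314.16 × 8 × 1 = 884.0 kN.
Bearing (20 mm plate, F_u = 450 MPa): end bolts L_c = 37 − 22/2 = 26, R_n = min(1.2×26×20×450, 2.4×20×20×450) = 280.8 kN/bolt; interior L_c = 58 − 22 = 36, R_n = 388.8 kN/bolt. φR_n = 0.75 × (2×280.8 + 6×388.8) = 2170.8 kN.
Block shear: shear path 2×[37+3×58] = 2×211 mm, A_gv = 8440, A_nv = 2×(211 − 3.5×24)×20 = 5080 mm²; tension across gage: (55 − 1×24)×20 = 620 mm². R_n = min(0.6×450×5080, 0.6×350×8440) + 1.0×450×620 = min(1371.6, 1772.4) + 279 = 1650.6 kN. φR_n = 0.75 × 1650.6 = 1238.0 kN.
Tension rupture (net): A_n = (154 − 2×24)×20 = 2120 mm² (U = 1.0, A_e = A_n). φR_n = 0.75 × 450 × 2120 = 715.5 kN.
Governing: min(884.0, 2170.8, 1238.0, 715.5) = 715.5 kN → net-section rupture.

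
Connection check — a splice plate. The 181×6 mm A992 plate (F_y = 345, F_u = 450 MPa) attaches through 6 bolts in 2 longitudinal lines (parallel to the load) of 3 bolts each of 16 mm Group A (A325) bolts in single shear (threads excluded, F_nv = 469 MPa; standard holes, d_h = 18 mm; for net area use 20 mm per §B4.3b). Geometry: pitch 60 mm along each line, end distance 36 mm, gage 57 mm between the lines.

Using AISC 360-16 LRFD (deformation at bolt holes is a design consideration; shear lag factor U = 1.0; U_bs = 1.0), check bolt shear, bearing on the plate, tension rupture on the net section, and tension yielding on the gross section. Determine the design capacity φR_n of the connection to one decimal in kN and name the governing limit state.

Bolt shear: A_b = π(16)²/4 = 201.06 mm². φR_n = 0.75 × 469 × 201.06 × 6 × 1 = 424.3 kN.
Bearing (6 mm plate, F_u = 450 MPa): end bolts L_c = 36 − 18/2 = 27, R_n = min(1.2×27×6×450, 2.4×16×6×450) = 87.48 kN/bolt; interior L_c = 60 − 18 = 42, R_n = 103.68 kN/bolt. φR_n = 0.75 × (2×87.48 + 4×103.68) = 442.3 kN.
Tension rupture (net): A_n = (181 − 2×20)×6 = 846 mm² (U = 1.0, A_e = A_n). φR_n = 0.75 × 450 × 846 = 285.5 kN.
Tension yield (gross): A_g = 181×6 = 1086 mm². φR_n = 0.90 × 345 × 1086 = 337.2 kN.
Governing: min(424.3, 442.3, 285.5, 337.2) = 285.5 kN → net-section rupture.

285.5 kN (net-section rupture governs)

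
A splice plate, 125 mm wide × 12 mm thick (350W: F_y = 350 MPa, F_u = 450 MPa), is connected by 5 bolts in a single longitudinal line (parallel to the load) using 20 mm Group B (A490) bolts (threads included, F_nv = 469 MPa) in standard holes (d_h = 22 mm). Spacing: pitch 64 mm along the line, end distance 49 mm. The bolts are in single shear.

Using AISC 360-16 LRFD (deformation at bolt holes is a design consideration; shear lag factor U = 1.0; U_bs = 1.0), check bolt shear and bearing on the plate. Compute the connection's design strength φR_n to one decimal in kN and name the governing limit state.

552.5 kN (bolt shear governs)

Bolt shear: A_b = π(20)²/4 = 314.16 mm². φR_n = 0.75 × 469 × 314.16 × 5 × 1 = 552.5 kN.
Bearing (12 mm plate, F_u = 450 MPa): end bolts L_c = 49 − 22/2 = 38, R_n = min(1.2×38×12×450, 2.4×20×12×450) = 246.24 kN/bolt; interior L_c = 64 − 22 = 42, R_n = 259.2 kN/bolt. φR_n = 0.75 × (1×246.24 + 4×259.2) = 962.3 kN.
Governing: min(552.5, 962.3) = 552.5 kN → bolt shear.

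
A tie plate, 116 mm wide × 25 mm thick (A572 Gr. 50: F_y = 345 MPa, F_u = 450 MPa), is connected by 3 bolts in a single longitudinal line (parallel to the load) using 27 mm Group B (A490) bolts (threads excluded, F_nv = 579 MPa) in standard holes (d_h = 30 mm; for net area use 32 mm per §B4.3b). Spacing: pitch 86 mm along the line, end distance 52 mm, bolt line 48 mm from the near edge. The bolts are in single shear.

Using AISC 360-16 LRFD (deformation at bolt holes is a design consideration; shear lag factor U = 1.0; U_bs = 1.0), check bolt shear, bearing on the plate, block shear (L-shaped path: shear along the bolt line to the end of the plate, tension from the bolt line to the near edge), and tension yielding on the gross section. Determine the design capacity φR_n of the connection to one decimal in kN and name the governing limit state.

745.9 kN (bolt shear governs)

Bolt shear: A_b = π(27)²/4 = 572.56 mm². φR_n = 0.75 × 579 × 572.56 × 3 × 1 = 745.9 kN.
Bearing (25 mm plate, F_u = 450 MPa): end bolts L_c = 52 − 30/2 = 37, R_n = min(1.2×37×25×450, 2.4×27×25×450) = 499.5 kN/bolt; interior L_c = 86 − 30 = 56, R_n = 729 kN/bolt. φR_n = 0.75 × (1×499.5 + 2×729) = 1468.1 kN.
Block shear: shear path 1×[52+2×86] = 1×224 mm, A_gv = 5600, A_nv = 1×(224 − 2.5×32)×25 = 3600 mm²; tension to near edge: (48 − 0.5×32)×25 = 800 mm². R_n = min(0.6×450×3600, 0.6×345×5600) + 1.0×450×800 = min(972, 1159.2) + 360 = 1332 kN. φR_n = 0.75 × 1332 = 999.0 kN.
Tension yield (gross): A_g = 116×25 = 2900 mm². φR_n = 0.90 × 345 × 2900 = 900.5 kN.
Governing: min(745.9, 1468.1, 999.0, 900.5) = 745.9 kN → bolt shear.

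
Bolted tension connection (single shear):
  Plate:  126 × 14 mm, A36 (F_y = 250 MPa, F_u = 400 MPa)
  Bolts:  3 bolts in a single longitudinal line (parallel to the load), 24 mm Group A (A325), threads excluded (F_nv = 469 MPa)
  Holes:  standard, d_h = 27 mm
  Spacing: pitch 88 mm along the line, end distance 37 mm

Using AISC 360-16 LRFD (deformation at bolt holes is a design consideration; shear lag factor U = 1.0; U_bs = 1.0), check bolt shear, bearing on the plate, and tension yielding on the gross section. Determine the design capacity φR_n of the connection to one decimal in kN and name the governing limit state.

396.9 kN (gross-section yield governs)

Bolt shear: A_b = π(24)²/4 = 452.39 mm². φR_n = 0.75 × 469 × 452.39 × 3 × 1 = 477.4 kN.
Bearing (14 mm plate, F_u = 400 MPa): end bolts L_c = 37 − 27/2 = 23.5, R_n = min(1.2×23.5×14×400, 2.4×24×14×400) = 157.92 kN/bolt; interior L_c = 88 − 27 = 61, R_n = 322.56 kN/bolt. φR_n = 0.75 × (1×157.92 + 2×322.56) = 602.3 kN.
Tension yield (gross): A_g = 126×14 = 1764 mm². φR_n = 0.90 × 250 × 1764 = 396.9 kN.
Governing: min(477.4, 602.3, 396.9) = 396.9 kN → gross-section yield.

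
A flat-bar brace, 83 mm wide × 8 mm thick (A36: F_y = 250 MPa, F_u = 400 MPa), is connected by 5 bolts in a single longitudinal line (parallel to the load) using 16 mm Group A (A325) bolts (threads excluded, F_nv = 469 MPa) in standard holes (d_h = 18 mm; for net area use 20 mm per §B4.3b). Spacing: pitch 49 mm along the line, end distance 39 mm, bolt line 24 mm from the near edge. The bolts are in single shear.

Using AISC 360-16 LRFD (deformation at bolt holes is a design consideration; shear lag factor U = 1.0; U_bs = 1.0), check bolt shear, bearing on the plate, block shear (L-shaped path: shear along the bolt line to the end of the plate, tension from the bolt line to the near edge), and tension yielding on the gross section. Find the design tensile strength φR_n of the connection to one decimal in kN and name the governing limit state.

149.4 kN (gross-section yield governs)

Bolt shear: A_b = π(16)²/4 = 201.06 mm². φR_n = 0.75 × 469 × 201.06 × 5 × 1 = 353.6 kN.
Bearing (8 mm plate, F_u = 400 MPa): end bolts L_c = 39 − 18/2 = 30, R_n = min(1.2×30×8×400, 2.4×16×8×400) = 115.2 kN/bolt; interior L_c = 49 − 18 = 31, R_n = 119.04 kN/bolt. φR_n = 0.75 × (1×115.2 + 4×119.04) = 443.5 kN.
Block shear: shear path 1×[39+4×49] = 1×235 mm, A_gv = 1880, A_nv = 1×(235 − 4.5×20)×8 = 1160 mm²; tension to near edge: (24 − 0.5×20)×8 = 112 mm². R_n = min(0.6×400×1160, 0.6×250×1880) + 1.0×400×112 = min(278.4, 282) + 44.8 = 323.2 kN. φR_n = 0.75 × 323.2 = 242.4 kN.
Tension yield (gross): A_g = 83×8 = 664 mm². φR_n = 0.90 × 250 × 664 = 149.4 kN.
Governing: min(353.6, 443.5, 242.4, 149.4) = 149.4 kN → gross-section yield.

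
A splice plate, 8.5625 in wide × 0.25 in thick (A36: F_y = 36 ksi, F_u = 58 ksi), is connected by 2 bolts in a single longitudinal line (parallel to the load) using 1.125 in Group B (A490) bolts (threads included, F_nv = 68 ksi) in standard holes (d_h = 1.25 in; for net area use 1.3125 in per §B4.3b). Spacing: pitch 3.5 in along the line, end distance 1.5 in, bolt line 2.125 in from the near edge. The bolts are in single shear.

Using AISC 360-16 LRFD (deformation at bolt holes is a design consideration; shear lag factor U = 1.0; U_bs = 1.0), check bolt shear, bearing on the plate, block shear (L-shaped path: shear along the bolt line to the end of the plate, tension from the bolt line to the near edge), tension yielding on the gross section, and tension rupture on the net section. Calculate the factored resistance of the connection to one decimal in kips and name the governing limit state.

Bolt shear: A_b = π(1.125)²/4 = 0.99402 in². φR_n = 0.75 × 68 × 0.99402 × 2 × 1 = 101.4 kips.
Bearing (0.25 in plate, F_u = 58 ksi): end bolts L_c = 1.5 − 1.25/2 = 0.875, R_n = min(1.2×0.875×0.25×58, 2.4×1.125×0.25×58) = 15.225 kips/bolt; interior L_c = 3.5 − 1.25 = 2.25, R_n = 39.15 kips/bolt. φR_n = 0.75 × (1×15.225 + 1×39.15) = 40.8 kips.
Block shear: shear path 1×[1.5+1×3.5] = 1×5 in, A_gv = 1.25, A_nv = 1×(5 − 1.5×1.3125)×0.25 = 0.75781 in²; tension to near edge: (2.125 − 0.5×1.3125)×0.25 = 0.36719 in². R_n = min(0.6×58×0.75781, 0.6×36×1.25) + 1.0×58×0.36719 = min(26.372, 27) + 21.297 = 47.669 kips. φR_n = 0.75 × 47.669 = 35.8 kips.
Tension yield (gross): A_g = 8.5625×0.25 = 2.1406 in². φR_n = 0.90 × 36 × 2.1406 = 69.4 kips.
Tension rupture (net): A_n = (8.5625 − 1×1.3125)×0.25 = 1.8125 in² (U = 1.0, A_e = A_n). φR_n = 0.75 × 58 × 1.8125 = 78.8 kips.
Governing: min(101.4, 40.8, 35.8, 69.4, 78.8) = 35.8 kips → block shear.

35.8 kips (block shear governs)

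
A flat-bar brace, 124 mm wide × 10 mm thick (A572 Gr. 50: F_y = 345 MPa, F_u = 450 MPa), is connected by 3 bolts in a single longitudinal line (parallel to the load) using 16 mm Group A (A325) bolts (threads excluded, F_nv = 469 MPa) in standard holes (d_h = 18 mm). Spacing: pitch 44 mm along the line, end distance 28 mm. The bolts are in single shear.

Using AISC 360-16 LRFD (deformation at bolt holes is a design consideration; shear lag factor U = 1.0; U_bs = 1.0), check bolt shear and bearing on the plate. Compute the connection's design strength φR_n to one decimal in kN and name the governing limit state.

212.2 kN (bolt shear governs)

Bolt shear: A_b = π(16)²/4 = 201.06 mm². φR_n = 0.75 × 469 × 201.06 × 3 × 1 = 212.2 kN.
Bearing (10 mm plate, F_u = 450 MPa): end bolts L_c = 28 − 18/2 = 19, R_n = min(1.2×19×10×450, 2.4×16×10×450) = 102.6 kN/bolt; interior L_c = 44 − 18 = 26, R_n = 140.4 kN/bolt. φR_n = 0.75 × (1×102.6 + 2×140.4) = 287.6 kN.
Governing: min(212.2, 287.6) = 212.2 kN → bolt shear.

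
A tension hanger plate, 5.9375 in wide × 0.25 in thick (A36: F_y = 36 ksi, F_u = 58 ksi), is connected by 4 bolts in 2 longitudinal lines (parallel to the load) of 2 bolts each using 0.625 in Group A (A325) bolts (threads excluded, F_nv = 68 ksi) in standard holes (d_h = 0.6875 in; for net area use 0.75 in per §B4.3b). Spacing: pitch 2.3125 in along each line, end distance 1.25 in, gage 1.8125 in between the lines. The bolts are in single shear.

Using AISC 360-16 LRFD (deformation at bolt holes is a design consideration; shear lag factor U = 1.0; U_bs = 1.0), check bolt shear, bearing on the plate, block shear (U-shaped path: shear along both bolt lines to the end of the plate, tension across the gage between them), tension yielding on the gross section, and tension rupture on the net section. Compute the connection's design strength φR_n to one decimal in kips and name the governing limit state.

Bolt shear: A_b = π(0.625)²/4 = 0.3068 in². φR_n = 0.75 × 68 × 0.3068 × 4 × 1 = 62.6 kips.
Bearing (0.25 in plate, F_u = 58 ksi): end bolts L_c = 1.25 − 0.6875/2 = 0.90625, R_n = min(1.2×0.90625×0.25×58, 2.4×0.625×0.25×58) = 15.769 kips/bolt; interior L_c = 2.3125 − 0.6875 = 1.625, R_n = 21.75 kips/bolt. φR_n = 0.75 × (2×15.769 + 2×21.75) = 56.3 kips.
Block shear: shear path 2×[1.25+1×2.3125] = 2×3.5625 in, A_gv = 1.7813, A_nv = 2×(3.5625 − 1.5×0.75)×0.25 = 1.2188 in²; tension across gage: (1.8125 − 1×0.75)×0.25 = 0.26563 in². R_n = min(0.6×58×1.2188, 0.6×36×1.7813) + 1.0×58×0.26563 = min(42.414, 38.476) + 15.407 = 53.883 kips. φR_n = 0.75 × 53.883 = 40.4 kips.
Tension yield (gross): A_g = 5.9375×0.25 = 1.4844 in². φR_n = 0.90 × 36 × 1.4844 = 48.1 kips.
Tension rupture (net): A_n = (5.9375 − 2×0.75)×0.25 = 1.1094 in² (U = 1.0, A_e = A_n). φR_n = 0.75 × 58 × 1.1094 = 48.3 kips.
Governing: min(62.6, 56.3, 40.4, 48.1, 48.3) = 40.4 kips → block shear.

40.4 kips (block shear governs)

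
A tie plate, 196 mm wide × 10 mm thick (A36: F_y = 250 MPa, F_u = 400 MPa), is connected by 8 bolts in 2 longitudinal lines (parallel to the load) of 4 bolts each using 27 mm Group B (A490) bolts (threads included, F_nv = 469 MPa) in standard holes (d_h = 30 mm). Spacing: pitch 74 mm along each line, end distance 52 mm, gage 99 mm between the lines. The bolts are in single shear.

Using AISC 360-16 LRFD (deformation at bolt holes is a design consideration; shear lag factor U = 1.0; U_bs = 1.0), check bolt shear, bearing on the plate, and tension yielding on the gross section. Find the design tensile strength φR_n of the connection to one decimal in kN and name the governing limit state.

Bolt shear: A_b = π(27)²/4 = 572.56 mm². φR_n = 0.75 × 469 × 572.56 × 8 × 1 = 1611.2 kN.
Bearing (10 mm plate, F_u = 400 MPa): end bolts L_c = 52 − 30/2 = 37, R_n = min(1.2×37×10×400, 2.4×27×10×400) = 177.6 kN/bolt; interior L_c = 74 − 30 = 44, R_n = 211.2 kN/bolt. φR_n = 0.75 × (2×177.6 + 6×211.2) = 1216.8 kN.
Tension yield (gross): A_g = 196×10 = 1960 mm². φR_n = 0.90 × 250 × 1960 = 441.0 kN.
Governing: min(1611.2, 1216.8, 441.0) = 441.0 kN → gross-section yield.

441.0 kN (gross-section yield governs)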